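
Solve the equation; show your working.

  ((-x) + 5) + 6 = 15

Step 1. [((-x) + 5) + 6 = 15] subtract 6: x sits inside (… + 6), so sub: (-x) + 5 = 9.
Step 2. [(-x) + 5 = 9] +5 is outermost — subtract 5 both sides. So sub: -x = 4.
Step 3. [-x = 4] leading − — multiply by −1 ⇒ neg: x = -4.

Answer: x ∈ {-4}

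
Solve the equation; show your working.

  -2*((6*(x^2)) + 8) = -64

Step 1. [-2*((6*(x^2)) + 8) = -64] -2·(inner) — divide through by -2. So div: (6*(x^2)) + 8 = 32.
Step 2. [(6*(x^2)) + 8 = 32] subtract 8: x sits inside (… + 8). So sub: 6*(x^2) = 24.
Step 3. [6*(x^2) = 24] divide by the outer 6. So div: x^2 = 4.
Step 4. [x^2 = 4] √ both sides: 4 ≥ 0 gives two branches. So sqrt: x = 2 or -2.

Answer: x ∈ {-2, 2}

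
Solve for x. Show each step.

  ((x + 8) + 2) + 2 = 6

Step 1. [((x + 8) + 2) + 2 = 6] +2 is outermost — subtract 2 both sides, so sub: (x + 8) + 2 = 4.
Step 2. [(x + 8) + 2 = 4] 2 comes off first (subtract 2) ⇒ sub: x + 8 = 2.
Step 3. [x + 8 = 2] +8 is outermost — subtract 8 both sides, so sub: x = -6.

Answer: x ∈ {-6}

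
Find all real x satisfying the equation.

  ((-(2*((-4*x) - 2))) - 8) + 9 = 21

Step 1. [((-(2*((-4*x) - 2))) - 8) + 9 = 21] the outer +9 inverts by subtracting 9, so sub: (-(2*((-4*x) - 2))) - 8 = 12.
Step 2. [(-(2*((-4*x) - 2))) - 8 = 12] add 8: x sits inside (… - 8). So sub: -(2*((-4*x) - 2)) = 20.
Step 3. [-(2*((-4*x) - 2)) = 20] leading − — multiply by −1. So neg: 2*((-4*x) - 2) = -20.
Step 4. [2*((-4*x) - 2) = -20] LHS = 2·(…); ÷2 both sides, so div: (-4*x) - 2 = -10.
Step 5. [(-4*x) - 2 = -10] peel the -2: add 2 from each side ⇒ sub: -4*x = -8.
Step 6. [-4*x = -8] leading coefficient -4: divide by -4, so div: x = 2.

Answer: x ∈ {2}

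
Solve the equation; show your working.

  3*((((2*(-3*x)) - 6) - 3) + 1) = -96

Step 1. [3*((((2*(-3*x)) - 6) - 3) + 1) = -96] 3 out front; divide by 3 ⇒ div: (((2*(-3*x)) - 6) - 3) + 1 = -32.
Step 2. [(((2*(-3*x)) - 6) - 3) + 1 = -32] peel the +1: subtract 1 from each side, so sub: ((2*(-3*x)) - 6) - 3 = -33.
Step 3. [((2*(-3*x)) - 6) - 3 = -33] -3 is outermost — add 3 both sides. So sub: (2*(-3*x)) - 6 = -30.
Step 4. [(2*(-3*x)) - 6 = -30] 6 comes off first (add 6) ⇒ sub: 2*(-3*x) = -24.
Step 5. [2*(-3*x) = -24] 2 out front; divide by 2 ⇒ div: -3*x = -12.
Step 6. [-3*x = -12] -3·(inner) — divide through by -3 ⇒ div: x = 4.

Answer: x ∈ {4}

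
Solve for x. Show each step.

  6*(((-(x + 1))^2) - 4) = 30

Step 1. [6*(((-(x + 1))^2) - 4) = 30] 6 out front; divide by 6. So div: ((-(x + 1))^2) - 4 = 5.
Step 2. [((-(x + 1))^2) - 4 = 5] peel the -4: add 4 from each side, so sub: (-(x + 1))^2 = 9.
Step 3. [(-(x + 1))^2 = 9] √ both sides: 9 ≥ 0 gives two branches, so sqrt: -(x + 1) = 3 or -3.
Step 4. [-(x + 1) = 3 or -3] LHS negated; negate both sides, so neg: x + 1 = -3 or 3.
Step 5. [x + 1 = -3 or 3] peel the +1: subtract 1 from each side. So sub: x = -4 or 2.

Answer: x ∈ {-4, 2}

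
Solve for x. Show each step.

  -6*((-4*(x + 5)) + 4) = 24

Step 1. [-6*((-4*(x + 5)) + 4) = 24] divide by the outer -6 ⇒ div: (-4*(x + 5)) + 4 = -4.
Step 2. [(-4*(x + 5)) + 4 = -4] common factor -4 (LHS and -4) — divide through. So factor: (x + 5) - 1 = 1.
Step 3. [(x + 5) - 1 = 1] -1 is outermost — add 1 both sides ⇒ sub: x + 5 = 2.
Step 4. [x + 5 = 2] subtract 5: x sits inside (… + 5), so sub: x = -3.

Answer: x ∈ {-3}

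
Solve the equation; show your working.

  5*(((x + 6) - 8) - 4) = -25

Step 1. [5*(((x + 6) - 8) - 4) = -25] leading coefficient 5: divide by 5. So div: ((x + 6) - 8) - 4 = -5.
Step 2. [((x + 6) - 8) - 4 = -5] peel the -4: add 4 from each side. So sub: (x + 6) - 8 = -1.
Step 3. [(x + 6) - 8 = -1] the outer -8 inverts by adding 8 ⇒ sub: x + 6 = 7.
Step 4. [x + 6 = 7] peel the +6: subtract 6 from each side ⇒ sub: x = 1.

Answer: x ∈ {1}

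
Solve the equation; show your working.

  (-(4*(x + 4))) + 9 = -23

Step 1. [(-(4*(x + 4))) + 9 = -23] the outer +9 inverts by subtracting 9. So sub: -(4*(x + 4)) = -32.
Step 2. [-(4*(x + 4)) = -32] flip signs both sides ⇒ neg: 4*(x + 4) = 32.
Step 3. [4*(x + 4) = 32] divide by the outer 4 ⇒ div: x + 4 = 8.
Step 4. [x + 4 = 8] peel the +4: subtract 4 from each side ⇒ sub: x = 4.

Answer: x ∈ {4}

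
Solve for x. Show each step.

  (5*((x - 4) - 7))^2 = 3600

Step 1. [(5*((x - 4) - 7))^2 = 3600] 3600 ≥ 0, LHS is (·)² — take ±√. So sqrt: 5*((x - 4) - 7) = 60 or -60.
Step 2. [5*((x - 4) - 7) = 60 or -60] 5·(inner) — divide through by 5. So div: (x - 4) - 7 = 12 or -12.
Step 3. [(x - 4) - 7 = 12 or -12] add 7: x sits inside (… - 7) ⇒ sub: x - 4 = 19 or -5.
Step 4. [x - 4 = 19 or -5] peel the -4: add 4 from each side, so sub: x = 23 or -1.

Answer: x ∈ {-1, 23}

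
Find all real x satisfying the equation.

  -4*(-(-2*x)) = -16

Step 1. [-4*(-(-2*x)) = -16] divide by the outer -4 ⇒ div: -(-2*x) = 4.
Step 2. [-(-2*x) = 4] flip signs both sides, so neg: -2*x = -4.
Step 3. [-2*x = -4] leading coefficient -2: divide by -2. So div: x = 2.

Answer: x ∈ {2}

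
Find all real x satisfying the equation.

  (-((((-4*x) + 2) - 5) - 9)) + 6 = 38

Step 1. [(-((((-4*x) + 2) - 5) - 9)) + 6 = 38] peel the +6: subtract 6 from each side. So sub: -((((-4*x) + 2) - 5) - 9) = 32.
Step 2. [-((((-4*x) + 2) - 5) - 9) = 32] flip signs both sides. So neg: (((-4*x) + 2) - 5) - 9 = -32.
Step 3. [(((-4*x) + 2) - 5) - 9 = -32] peel the -9: add 9 from each side. So sub: ((-4*x) + 2) - 5 = -23.
Step 4. [((-4*x) + 2) - 5 = -23] 5 comes off first (add 5) ⇒ sub: (-4*x) + 2 = -18.
Step 5. [(-4*x) + 2 = -18] 2 comes off first (subtract 2), so sub: -4*x = -20.
Step 6. [-4*x = -20] leading coefficient -4: divide by -4. So div: x = 5.

Answer: x ∈ {5}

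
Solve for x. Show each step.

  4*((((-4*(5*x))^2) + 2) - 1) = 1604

Step 1. [4*((((-4*(5*x))^2) + 2) - 1) = 1604] 4 out front; divide by 4, so div: (((-4*(5*x))^2) + 2) - 1 = 401.
Step 2. [(((-4*(5*x))^2) + 2) - 1 = 401] -1 is outermost — add 1 both sides, so sub: ((-4*(5*x))^2) + 2 = 402.
Step 3. [((-4*(5*x))^2) + 2 = 402] +2 is outermost — subtract 2 both sides, so sub: (-4*(5*x))^2 = 400.
Step 4. [(-4*(5*x))^2 = 400] √ both sides: 400 ≥ 0 gives two branches ⇒ sqrt: -4*(5*x) = 20 or -20.
Step 5. [-4*(5*x) = 20 or -20] -4·(inner) — divide through by -4 ⇒ div: 5*x = -5 or 5.
Step 6. [5*x = -5 or 5] 5·(inner) — divide through by 5 ⇒ div: x = -1 or 1.

Answer: x ∈ {-1, 1}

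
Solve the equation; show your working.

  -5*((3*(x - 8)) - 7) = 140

Step 1. [-5*((3*(x - 8)) - 7) = 140] -5·(inner) — divide through by -5, so div: (3*(x - 8)) - 7 = -28.
Step 2. [(3*(x - 8)) - 7 = -28] 7 comes off first (add 7) ⇒ sub: 3*(x - 8) = -21.
Step 3. [3*(x - 8) = -21] LHS = 3·(…); ÷3 both sides, so div: x - 8 = -7.
Step 4. [x - 8 = -7] peel the -8: add 8 from each side ⇒ sub: x = 1.

Answer: x ∈ {1}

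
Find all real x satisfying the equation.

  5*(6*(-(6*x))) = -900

Step 1. [5*(6*(-(6*x))) = -900] leading coefficient 5: divide by 5, so div: 6*(-(6*x)) = -180.
Step 2. [6*(-(6*x)) = -180] 6 out front; divide by 6 ⇒ div: -(6*x) = -30.
Step 3. [-(6*x) = -30] flip signs both sides, so neg: 6*x = 30.
Step 4. [6*x = 30] 6·(inner) — divide through by 6 ⇒ div: x = 5.

Answer: x ∈ {5}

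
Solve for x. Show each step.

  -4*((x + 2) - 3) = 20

Step 1. [-4*((x + 2) - 3) = 20] divide by the outer -4. So div: (x + 2) - 3 = -5.
Step 2. [(x + 2) - 3 = -5] peel the -3: add 3 from each side, so sub: x + 2 = -2.
Step 3. [x + 2 = -2] 2 comes off first (subtract 2) ⇒ sub: x = -4.

Answer: x ∈ {-4}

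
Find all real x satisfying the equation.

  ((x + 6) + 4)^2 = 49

Step 1. [((x + 6) + 4)^2 = 49] √ both sides: 49 ≥ 0 gives two branches, so sqrt: (x + 6) + 4 = 7 or -7.
Step 2. [(x + 6) + 4 = 7 or -7] the outer +4 inverts by subtracting 4. So sub: x + 6 = 3 or -11.
Step 3. [x + 6 = 3 or -11] the outer +6 inverts by subtracting 6 ⇒ sub: x = -3 or -17.

Answer: x ∈ {-17, -3}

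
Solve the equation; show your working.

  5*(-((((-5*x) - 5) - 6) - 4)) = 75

Step 1. [5*(-((((-5*x) - 5) - 6) - 4)) = 75] LHS = 5·(…); ÷5 both sides ⇒ div: -((((-5*x) - 5) - 6) - 4) = 15.
Step 2. [-((((-5*x) - 5) - 6) - 4) = 15] flip signs both sides, so neg: (((-5*x) - 5) - 6) - 4 = -15.
Step 3. [(((-5*x) - 5) - 6) - 4 = -15] -4 is outermost — add 4 both sides, so sub: ((-5*x) - 5) - 6 = -11.
Step 4. [((-5*x) - 5) - 6 = -11] peel the -6: add 6 from each side. So sub: (-5*x) - 5 = -5.
Step 5. [(-5*x) - 5 = -5] -5 | LHS and -5 | -5: pull -5 out, so factor: x + 1 = 1.
Step 6. [x + 1 = 1] 1 comes off first (subtract 1). So sub: x = 0.

Answer: x ∈ {0}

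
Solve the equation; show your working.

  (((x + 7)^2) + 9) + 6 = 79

Step 1. [(((x + 7)^2) + 9) + 6 = 79] peel the +6: subtract 6 from each side, so sub: ((x + 7)^2) + 9 = 73.
Step 2. [((x + 7)^2) + 9 = 73] the outer +9 inverts by subtracting 9, so sub: (x + 7)^2 = 64.
Step 3. [(x + 7)^2 = 64] 64 ≥ 0, LHS is (·)² — take ±√, so sqrt: x + 7 = 8 or -8.
Step 4. [x + 7 = 8 or -8] 7 comes off first (subtract 7). So sub: x = 1 or -15.

Answer: x ∈ {-15, 1}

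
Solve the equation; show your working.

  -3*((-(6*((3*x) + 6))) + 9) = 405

Step 1. [-3*((-(6*((3*x) + 6))) + 9) = 405] -3 out front; divide by -3, so div: (-(6*((3*x) + 6))) + 9 = -135.
Step 2. [(-(6*((3*x) + 6))) + 9 = -135] peel the +9: subtract 9 from each side. So sub: -(6*((3*x) + 6)) = -144.
Step 3. [-(6*((3*x) + 6)) = -144] flip signs both sides, so neg: 6*((3*x) + 6) = 144.
Step 4. [6*((3*x) + 6) = 144] leading coefficient 6: divide by 6 ⇒ div: (3*x) + 6 = 24.
Step 5. [(3*x) + 6 = 24] 3 | LHS and 3 | 24: pull 3 out. So factor: x + 2 = 8.
Step 6. [x + 2 = 8] +2 is outermost — subtract 2 both sides, so sub: x = 6.

Answer: x ∈ {6}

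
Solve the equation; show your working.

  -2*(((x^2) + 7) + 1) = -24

Step 1. [-2*(((x^2) + 7) + 1) = -24] leading coefficient -2: divide by -2. So div: ((x^2) + 7) + 1 = 12.
Step 2. [((x^2) + 7) + 1 = 12] +1 is outermost — subtract 1 both sides, so sub: (x^2) + 7 = 11.
Step 3. [(x^2) + 7 = 11] 7 comes off first (subtract 7). So sub: x^2 = 4.
Step 4. [x^2 = 4] √ both sides: 4 ≥ 0 gives two branches, so sqrt: x = 2 or -2.

Answer: x ∈ {-2, 2}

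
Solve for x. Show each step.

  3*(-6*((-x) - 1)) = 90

Step 1. [3*(-6*((-x) - 1)) = 90] divide by the outer 3. So div: -6*((-x) - 1) = 30.
Step 2. [-6*((-x) - 1) = 30] leading coefficient -6: divide by -6. So div: (-x) - 1 = -5.
Step 3. [(-x) - 1 = -5] -1 is outermost — add 1 both sides. So sub: -x = -4.
Step 4. [-x = -4] flip signs both sides, so neg: x = 4.

Answer: x ∈ {4}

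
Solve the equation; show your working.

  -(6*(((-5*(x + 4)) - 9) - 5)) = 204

Step 1. [-(6*(((-5*(x + 4)) - 9) - 5)) = 204] leading − — multiply by −1. So neg: 6*(((-5*(x + 4)) - 9) - 5) = -204.
Step 2. [6*(((-5*(x + 4)) - 9) - 5) = -204] 6·(inner) — divide through by 6. So div: ((-5*(x + 4)) - 9) - 5 = -34.
Step 3. [((-5*(x + 4)) - 9) - 5 = -34] peel the -5: add 5 from each side. So sub: (-5*(x + 4)) - 9 = -29.
Step 4. [(-5*(x + 4)) - 9 = -29] -9 is outermost — add 9 both sides. So sub: -5*(x + 4) = -20.
Step 5. [-5*(x + 4) = -20] -5 out front; divide by -5. So div: x + 4 = 4.
Step 6. [x + 4 = 4] 4 comes off first (subtract 4), so sub: x = 0.

Answer: x ∈ {0}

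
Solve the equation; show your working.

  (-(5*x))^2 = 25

Step 1. [(-(5*x))^2 = 25] 25 ≥ 0, LHS is (·)² — take ±√. So sqrt: -(5*x) = 5 or -5.
Step 2. [-(5*x) = 5 or -5] flip signs both sides. So neg: 5*x = -5 or 5.
Step 3. [5*x = -5 or 5] 5·(inner) — divide through by 5 ⇒ div: x = -1 or 1.

Answer: x ∈ {-1, 1}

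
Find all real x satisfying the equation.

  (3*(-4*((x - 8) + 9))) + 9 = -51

Step 1. [(3*(-4*((x - 8) + 9))) + 9 = -51] +9 is outermost — subtract 9 both sides ⇒ sub: 3*(-4*((x - 8) + 9)) = -60.
Step 2. [3*(-4*((x - 8) + 9)) = -60] LHS = 3·(…); ÷3 both sides, so div: -4*((x - 8) + 9) = -20.
Step 3. [-4*((x - 8) + 9) = -20] -4·(inner) — divide through by -4 ⇒ div: (x - 8) + 9 = 5.
Step 4. [(x - 8) + 9 = 5] subtract 9: x sits inside (… + 9), so sub: x - 8 = -4.
Step 5. [x - 8 = -4] the outer -8 inverts by adding 8. So sub: x = 4.

Answer: x ∈ {4}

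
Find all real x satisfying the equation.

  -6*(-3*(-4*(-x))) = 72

Step 1. [-6*(-3*(-4*(-x))) = 72] leading coefficient -6: divide by -6. So div: -3*(-4*(-x)) = -12.
Step 2. [-3*(-4*(-x)) = -12] divide by the outer -3, so div: -4*(-x) = 4.
Step 3. [-4*(-x) = 4] LHS = -4·(…); ÷-4 both sides ⇒ div: -x = -1.
Step 4. [-x = -1] flip signs both sides, so neg: x = 1.

Answer: x ∈ {1}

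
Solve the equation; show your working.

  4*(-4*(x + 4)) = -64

Step 1. [4*(-4*(x + 4)) = -64] 4·(inner) — divide through by 4. So div: -4*(x + 4) = -16.
Step 2. [-4*(x + 4) = -16] divide by the outer -4 ⇒ div: x + 4 = 4.
Step 3. [x + 4 = 4] 4 comes off first (subtract 4), so sub: x = 0.

Answer: x ∈ {0}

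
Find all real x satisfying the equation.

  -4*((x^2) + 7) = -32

Step 1. [-4*((x^2) + 7) = -32] -4·(inner) — divide through by -4. So div: (x^2) + 7 = 8.
Step 2. [(x^2) + 7 = 8] +7 is outermost — subtract 7 both sides ⇒ sub: x^2 = 1.
Step 3. [x^2 = 1] √ both sides: 1 ≥ 0 gives two branches, so sqrt: x = 1 or -1.

Answer: x ∈ {-1, 1}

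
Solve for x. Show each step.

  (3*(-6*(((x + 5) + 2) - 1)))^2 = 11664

Step 1. [(3*(-6*(((x + 5) + 2) - 1)))^2 = 11664] 11664 ≥ 0, LHS is (·)² — take ±√ ⇒ sqrt: 3*(-6*(((x + 5) + 2) - 1)) = 108 or -108.
Step 2. [3*(-6*(((x + 5) + 2) - 1)) = 108 or -108] 3·(inner) — divide through by 3, so div: -6*(((x + 5) + 2) - 1) = 36 or -36.
Step 3. [-6*(((x + 5) + 2) - 1) = 36 or -36] leading coefficient -6: divide by -6 ⇒ div: ((x + 5) + 2) - 1 = -6 or 6.
Step 4. [((x + 5) + 2) - 1 = -6 or 6] peel the -1: add 1 from each side. So sub: (x + 5) + 2 = -5 or 7.
Step 5. [(x + 5) + 2 = -5 or 7] peel the +2: subtract 2 from each side. So sub: x + 5 = -7 or 5.
Step 6. [x + 5 = -7 or 5] +5 is outermost — subtract 5 both sides, so sub: x = -12 or 0.

Answer: x ∈ {-12, 0}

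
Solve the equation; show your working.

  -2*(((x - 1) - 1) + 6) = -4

Step 1. [-2*(((x - 1) - 1) + 6) = -4] divide by the outer -2. So div: ((x - 1) - 1) + 6 = 2.
Step 2. [((x - 1) - 1) + 6 = 2] 6 comes off first (subtract 6), so sub: (x - 1) - 1 = -4.
Step 3. [(x - 1) - 1 = -4] add 1: x sits inside (… - 1), so sub: x - 1 = -3.
Step 4. [x - 1 = -3] -1 is outermost — add 1 both sides ⇒ sub: x = -2.

Answer: x ∈ {-2}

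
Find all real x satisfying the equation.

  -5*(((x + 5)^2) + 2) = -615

Step 1. [-5*(((x + 5)^2) + 2) = -615] -5 out front; divide by -5. So div: ((x + 5)^2) + 2 = 123.
Step 2. [((x + 5)^2) + 2 = 123] subtract 2: x sits inside (… + 2). So sub: (x + 5)^2 = 121.
Step 3. [(x + 5)^2 = 121] 121 ≥ 0, LHS is (·)² — take ±√, so sqrt: x + 5 = 11 or -11.
Step 4. [x + 5 = 11 or -11] the outer +5 inverts by subtracting 5. So sub: x = 6 or -16.

Answer: x ∈ {-16, 6}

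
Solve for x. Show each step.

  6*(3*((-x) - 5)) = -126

Step 1. [6*(3*((-x) - 5)) = -126] 6 out front; divide by 6 ⇒ div: 3*((-x) - 5) = -21.
Step 2. [3*((-x) - 5) = -21] divide by the outer 3, so div: (-x) - 5 = -7.
Step 3. [(-x) - 5 = -7] peel the -5: add 5 from each side ⇒ sub: -x = -2.
Step 4. [-x = -2] flip signs both sides, so neg: x = 2.

Answer: x ∈ {2}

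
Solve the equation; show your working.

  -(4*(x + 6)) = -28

Step 1. [-(4*(x + 6)) = -28] LHS negated; negate both sides. So neg: 4*(x + 6) = 28.
Step 2. [4*(x + 6) = 28] divide by the outer 4 ⇒ div: x + 6 = 7.
Step 3. [x + 6 = 7] peel the +6: subtract 6 from each side, so sub: x = 1.

Answer: x ∈ {1}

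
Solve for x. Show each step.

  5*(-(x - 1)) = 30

Step 1. [5*(-(x - 1)) = 30] 5·(inner) — divide through by 5, so div: -(x - 1) = 6.
Step 2. [-(x - 1) = 6] flip signs both sides, so neg: x - 1 = -6.
Step 3. [x - 1 = -6] the outer -1 inverts by adding 1, so sub: x = -5.

Answer: x ∈ {-5}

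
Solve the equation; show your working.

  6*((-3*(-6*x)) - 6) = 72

Step 1. [6*((-3*(-6*x)) - 6) = 72] leading coefficient 6: divide by 6, so div: (-3*(-6*x)) - 6 = 12.
Step 2. [(-3*(-6*x)) - 6 = 12] common factor -3 (LHS and 12) — divide through, so factor: (-6*x) + 2 = -4.
Step 3. [(-6*x) + 2 = -4] peel the +2: subtract 2 from each side ⇒ sub: -6*x = -6.
Step 4. [-6*x = -6] leading coefficient -6: divide by -6, so div: x = 1.

Answer: x ∈ {1}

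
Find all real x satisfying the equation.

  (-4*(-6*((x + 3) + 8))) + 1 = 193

Step 1. [(-4*(-6*((x + 3) + 8))) + 1 = 193] peel the +1: subtract 1 from each side. So sub: -4*(-6*((x + 3) + 8)) = 192.
Step 2. [-4*(-6*((x + 3) + 8)) = 192] -4 out front; divide by -4. So div: -6*((x + 3) + 8) = -48.
Step 3. [-6*((x + 3) + 8) = -48] -6 out front; divide by -6. So div: (x + 3) + 8 = 8.
Step 4. [(x + 3) + 8 = 8] subtract 8: x sits inside (… + 8), so sub: x + 3 = 0.
Step 5. [x + 3 = 0] subtract 3: x sits inside (… + 3), so sub: x = -3.

Answer: x ∈ {-3}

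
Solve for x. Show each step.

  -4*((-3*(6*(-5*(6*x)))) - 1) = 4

Step 1. [-4*((-3*(6*(-5*(6*x)))) - 1) = 4] LHS = -4·(…); ÷-4 both sides, so div: (-3*(6*(-5*(6*x)))) - 1 = -1.
Step 2. [(-3*(6*(-5*(6*x)))) - 1 = -1] peel the -1: add 1 from each side, so sub: -3*(6*(-5*(6*x))) = 0.
Step 3. [-3*(6*(-5*(6*x))) = 0] leading coefficient -3: divide by -3. So div: 6*(-5*(6*x)) = 0.
Step 4. [6*(-5*(6*x)) = 0] LHS = 6·(…); ÷6 both sides ⇒ div: -5*(6*x) = 0.
Step 5. [-5*(6*x) = 0] -5·(inner) — divide through by -5, so div: 6*x = 0.
Step 6. [6*x = 0] divide by the outer 6 ⇒ div: x = 0.

Answer: x ∈ {0}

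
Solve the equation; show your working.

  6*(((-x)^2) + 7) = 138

Step 1. [6*(((-x)^2) + 7) = 138] 6 out front; divide by 6. So div: ((-x)^2) + 7 = 23.
Step 2. [((-x)^2) + 7 = 23] peel the +7: subtract 7 from each side ⇒ sub: (-x)^2 = 16.
Step 3. [(-x)^2 = 16] √ both sides: 16 ≥ 0 gives two branches. So sqrt: -x = 4 or -4.
Step 4. [-x = 4 or -4] LHS negated; negate both sides. So neg: x = -4 or 4.

Answer: x ∈ {-4, 4}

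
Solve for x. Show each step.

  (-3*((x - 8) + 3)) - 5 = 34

Step 1. [(-3*((x - 8) + 3)) - 5 = 34] 5 comes off first (add 5), so sub: -3*((x - 8) + 3) = 39.
Step 2. [-3*((x - 8) + 3) = 39] leading coefficient -3: divide by -3. So div: (x - 8) + 3 = -13.
Step 3. [(x - 8) + 3 = -13] the outer +3 inverts by subtracting 3. So sub: x - 8 = -16.
Step 4. [x - 8 = -16] the outer -8 inverts by adding 8. So sub: x = -8.

Answer: x ∈ {-8}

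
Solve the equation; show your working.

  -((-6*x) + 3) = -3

Step 1. [-((-6*x) + 3) = -3] LHS negated; negate both sides, so neg: (-6*x) + 3 = 3.
Step 2. [(-6*x) + 3 = 3] peel the +3: subtract 3 from each side, so sub: -6*x = 0.
Step 3. [-6*x = 0] divide by the outer -6 ⇒ div: x = 0.

Answer: x ∈ {0}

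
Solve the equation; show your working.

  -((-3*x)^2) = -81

Step 1. [-((-3*x)^2) = -81] LHS negated; negate both sides. So neg: (-3*x)^2 = 81.
Step 2. [(-3*x)^2 = 81] 81 ≥ 0, LHS is (·)² — take ±√, so sqrt: -3*x = 9 or -9.
Step 3. [-3*x = 9 or -9] leading coefficient -3: divide by -3 ⇒ div: x = -3 or 3.

Answer: x ∈ {-3, 3}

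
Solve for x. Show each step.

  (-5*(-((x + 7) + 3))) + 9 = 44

Step 1. [(-5*(-((x + 7) + 3))) + 9 = 44] +9 is outermost — subtract 9 both sides ⇒ sub: -5*(-((x + 7) + 3)) = 35.
Step 2. [-5*(-((x + 7) + 3)) = 35] leading coefficient -5: divide by -5, so div: -((x + 7) + 3) = -7.
Step 3. [-((x + 7) + 3) = -7] leading − — multiply by −1. So neg: (x + 7) + 3 = 7.
Step 4. [(x + 7) + 3 = 7] peel the +3: subtract 3 from each side. So sub: x + 7 = 4.
Step 5. [x + 7 = 4] peel the +7: subtract 7 from each side. So sub: x = -3.

Answer: x ∈ {-3}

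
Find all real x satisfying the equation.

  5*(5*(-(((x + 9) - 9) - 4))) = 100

Step 1. [5*(5*(-(((x + 9) - 9) - 4))) = 100] LHS = 5·(…); ÷5 both sides, so div: 5*(-(((x + 9) - 9) - 4)) = 20.
Step 2. [5*(-(((x + 9) - 9) - 4)) = 20] 5 out front; divide by 5, so div: -(((x + 9) - 9) - 4) = 4.
Step 3. [-(((x + 9) - 9) - 4) = 4] LHS negated; negate both sides ⇒ neg: ((x + 9) - 9) - 4 = -4.
Step 4. [((x + 9) - 9) - 4 = -4] 4 comes off first (add 4), so sub: (x + 9) - 9 = 0.
Step 5. [(x + 9) - 9 = 0] add 9: x sits inside (… - 9). So sub: x + 9 = 9.
Step 6. [x + 9 = 9] 9 comes off first (subtract 9). So sub: x = 0.

Answer: x ∈ {0}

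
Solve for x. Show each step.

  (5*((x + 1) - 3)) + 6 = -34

Step 1. [(5*((x + 1) - 3)) + 6 = -34] +6 is outermost — subtract 6 both sides, so sub: 5*((x + 1) - 3) = -40.
Step 2. [5*((x + 1) - 3) = -40] 5·(inner) — divide through by 5, so div: (x + 1) - 3 = -8.
Step 3. [(x + 1) - 3 = -8] 3 comes off first (add 3) ⇒ sub: x + 1 = -5.
Step 4. [x + 1 = -5] the outer +1 inverts by subtracting 1 ⇒ sub: x = -6.

Answer: x ∈ {-6}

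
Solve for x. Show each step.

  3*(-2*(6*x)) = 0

Step 1. [3*(-2*(6*x)) = 0] LHS = 3·(…); ÷3 both sides ⇒ div: -2*(6*x) = 0.
Step 2. [-2*(6*x) = 0] leading coefficient -2: divide by -2. So div: 6*x = 0.
Step 3. [6*x = 0] divide by the outer 6. So div: x = 0.

Answer: x ∈ {0}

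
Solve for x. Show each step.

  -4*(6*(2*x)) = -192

Step 1. [-4*(6*(2*x)) = -192] divide by the outer -4. So div: 6*(2*x) = 48.
Step 2. [6*(2*x) = 48] LHS = 6·(…); ÷6 both sides. So div: 2*x = 8.
Step 3. [2*x = 8] LHS = 2·(…); ÷2 both sides ⇒ div: x = 4.

Answer: x ∈ {4}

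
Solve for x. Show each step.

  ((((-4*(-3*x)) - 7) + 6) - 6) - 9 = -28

Step 1. [((((-4*(-3*x)) - 7) + 6) - 6) - 9 = -28] add 9: x sits inside (… - 9). So sub: (((-4*(-3*x)) - 7) + 6) - 6 = -19.
Step 2. [(((-4*(-3*x)) - 7) + 6) - 6 = -19] 6 comes off first (add 6), so sub: ((-4*(-3*x)) - 7) + 6 = -13.
Step 3. [((-4*(-3*x)) - 7) + 6 = -13] +6 is outermost — subtract 6 both sides ⇒ sub: (-4*(-3*x)) - 7 = -19.
Step 4. [(-4*(-3*x)) - 7 = -19] -7 is outermost — add 7 both sides, so sub: -4*(-3*x) = -12.
Step 5. [-4*(-3*x) = -12] leading coefficient -4: divide by -4 ⇒ div: -3*x = 3.
Step 6. [-3*x = 3] -3 out front; divide by -3. So div: x = -1.

Answer: x ∈ {-1}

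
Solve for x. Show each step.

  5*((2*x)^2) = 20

Step 1. [5*((2*x)^2) = 20] LHS = 5·(…); ÷5 both sides. So div: (2*x)^2 = 4.
Step 2. [(2*x)^2 = 4] 4 ≥ 0, LHS is (·)² — take ±√ ⇒ sqrt: 2*x = 2 or -2.
Step 3. [2*x = 2 or -2] 2 out front; divide by 2, so div: x = 1 or -1.

Answer: x ∈ {-1, 1}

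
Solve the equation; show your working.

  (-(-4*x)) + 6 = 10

Step 1. [(-(-4*x)) + 6 = 10] the outer +6 inverts by subtracting 6 ⇒ sub: -(-4*x) = 4.
Step 2. [-(-4*x) = 4] LHS negated; negate both sides ⇒ neg: -4*x = -4.
Step 3. [-4*x = -4] LHS = -4·(…); ÷-4 both sides, so div: x = 1.

Answer: x ∈ {1}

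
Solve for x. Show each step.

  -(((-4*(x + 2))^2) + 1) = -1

Step 1. [-(((-4*(x + 2))^2) + 1) = -1] LHS negated; negate both sides ⇒ neg: ((-4*(x + 2))^2) + 1 = 1.
Step 2. [((-4*(x + 2))^2) + 1 = 1] +1 is outermost — subtract 1 both sides ⇒ sub: (-4*(x + 2))^2 = 0.
Step 3. [(-4*(x + 2))^2 = 0] 0 ≥ 0, LHS is (·)² — take ±√, so sqrt: -4*(x + 2) = 0.
Step 4. [-4*(x + 2) = 0] divide by the outer -4, so div: x + 2 = 0.
Step 5. [x + 2 = 0] 2 comes off first (subtract 2), so sub: x = -2.

Answer: x ∈ {-2}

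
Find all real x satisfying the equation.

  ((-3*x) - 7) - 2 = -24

Step 1. [((-3*x) - 7) - 2 = -24] 2 comes off first (add 2), so sub: (-3*x) - 7 = -22.
Step 2. [(-3*x) - 7 = -22] -7 is outermost — add 7 both sides. So sub: -3*x = -15.
Step 3. [-3*x = -15] -3 out front; divide by -3. So div: x = 5.

Answer: x ∈ {5}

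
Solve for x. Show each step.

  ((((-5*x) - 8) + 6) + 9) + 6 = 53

Step 1. [((((-5*x) - 8) + 6) + 9) + 6 = 53] 6 comes off first (subtract 6), so sub: (((-5*x) - 8) + 6) + 9 = 47.
Step 2. [(((-5*x) - 8) + 6) + 9 = 47] 9 comes off first (subtract 9) ⇒ sub: ((-5*x) - 8) + 6 = 38.
Step 3. [((-5*x) - 8) + 6 = 38] +6 is outermost — subtract 6 both sides. So sub: (-5*x) - 8 = 32.
Step 4. [(-5*x) - 8 = 32] add 8: x sits inside (… - 8) ⇒ sub: -5*x = 40.
Step 5. [-5*x = 40] LHS = -5·(…); ÷-5 both sides. So div: x = -8.

Answer: x ∈ {-8}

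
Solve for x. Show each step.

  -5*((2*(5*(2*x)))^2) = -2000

Step 1. [-5*((2*(5*(2*x)))^2) = -2000] -5 out front; divide by -5. So div: (2*(5*(2*x)))^2 = 400.
Step 2. [(2*(5*(2*x)))^2 = 400] √ both sides: 400 ≥ 0 gives two branches, so sqrt: 2*(5*(2*x)) = 20 or -20.
Step 3. [2*(5*(2*x)) = 20 or -20] divide by the outer 2, so div: 5*(2*x) = 10 or -10.
Step 4. [5*(2*x) = 10 or -10] divide by the outer 5, so div: 2*x = 2 or -2.
Step 5. [2*x = 2 or -2] 2 out front; divide by 2, so div: x = 1 or -1.

Answer: x ∈ {-1, 1}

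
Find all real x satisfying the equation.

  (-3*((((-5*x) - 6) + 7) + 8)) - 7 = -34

Step 1. [(-3*((((-5*x) - 6) + 7) + 8)) - 7 = -34] peel the -7: add 7 from each side. So sub: -3*((((-5*x) - 6) + 7) + 8) = -27.
Step 2. [-3*((((-5*x) - 6) + 7) + 8) = -27] -3 out front; divide by -3, so div: (((-5*x) - 6) + 7) + 8 = 9.
Step 3. [(((-5*x) - 6) + 7) + 8 = 9] the outer +8 inverts by subtracting 8 ⇒ sub: ((-5*x) - 6) + 7 = 1.
Step 4. [((-5*x) - 6) + 7 = 1] the outer +7 inverts by subtracting 7 ⇒ sub: (-5*x) - 6 = -6.
Step 5. [(-5*x) - 6 = -6] the outer -6 inverts by adding 6. So sub: -5*x = 0.
Step 6. [-5*x = 0] leading coefficient -5: divide by -5, so div: x = 0.

Answer: x ∈ {0}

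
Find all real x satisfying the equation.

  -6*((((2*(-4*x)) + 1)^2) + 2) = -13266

Step 1. [-6*((((2*(-4*x)) + 1)^2) + 2) = -13266] -6·(inner) — divide through by -6 ⇒ div: (((2*(-4*x)) + 1)^2) + 2 = 2211.
Step 2. [(((2*(-4*x)) + 1)^2) + 2 = 2211] 2 comes off first (subtract 2) ⇒ sub: ((2*(-4*x)) + 1)^2 = 2209.
Step 3. [((2*(-4*x)) + 1)^2 = 2209] LHS squared, RHS 2209 ≥ 0: apply √ (±) ⇒ sqrt: (2*(-4*x)) + 1 = 47 or -47.
Step 4. [(2*(-4*x)) + 1 = 47 or -47] subtract 1: x sits inside (… + 1) ⇒ sub: 2*(-4*x) = 46 or -48.
Step 5. [2*(-4*x) = 46 or -48] LHS = 2·(…); ÷2 both sides ⇒ div: -4*x = 23 or -24.
Step 6. [-4*x = 23 or -24] leading coefficient -4: divide by -4, so div: x = -23/4 or 6.

Answer: x ∈ {-23/4, 6}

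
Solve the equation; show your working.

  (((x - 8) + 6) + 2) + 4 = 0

Step 1. [(((x - 8) + 6) + 2) + 4 = 0] peel the +4: subtract 4 from each side, so sub: ((x - 8) + 6) + 2 = -4.
Step 2. [((x - 8) + 6) + 2 = -4] the outer +2 inverts by subtracting 2. So sub: (x - 8) + 6 = -6.
Step 3. [(x - 8) + 6 = -6] the outer +6 inverts by subtracting 6, so sub: x - 8 = -12.
Step 4. [x - 8 = -12] -8 is outermost — add 8 both sides ⇒ sub: x = -4.

Answer: x ∈ {-4}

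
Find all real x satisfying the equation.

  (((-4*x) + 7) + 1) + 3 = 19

Step 1. [(((-4*x) + 7) + 1) + 3 = 19] +3 is outermost — subtract 3 both sides, so sub: ((-4*x) + 7) + 1 = 16.
Step 2. [((-4*x) + 7) + 1 = 16] +1 is outermost — subtract 1 both sides, so sub: (-4*x) + 7 = 15.
Step 3. [(-4*x) + 7 = 15] +7 is outermost — subtract 7 both sides. So sub: -4*x = 8.
Step 4. [-4*x = 8] -4 out front; divide by -4 ⇒ div: x = -2.

Answer: x ∈ {-2}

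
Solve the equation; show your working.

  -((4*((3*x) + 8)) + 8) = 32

Step 1. [-((4*((3*x) + 8)) + 8) = 32] leading − — multiply by −1 ⇒ neg: (4*((3*x) + 8)) + 8 = -32.
Step 2. [(4*((3*x) + 8)) + 8 = -32] 8 comes off first (subtract 8), so sub: 4*((3*x) + 8) = -40.
Step 3. [4*((3*x) + 8) = -40] divide by the outer 4, so div: (3*x) + 8 = -10.
Step 4. [(3*x) + 8 = -10] the outer +8 inverts by subtracting 8. So sub: 3*x = -18.
Step 5. [3*x = -18] 3·(inner) — divide through by 3 ⇒ div: x = -6.

Answer: x ∈ {-6}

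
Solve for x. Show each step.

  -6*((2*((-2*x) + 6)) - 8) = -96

Step 1. [-6*((2*((-2*x) + 6)) - 8) = -96] leading coefficient -6: divide by -6 ⇒ div: (2*((-2*x) + 6)) - 8 = 16.
Step 2. [(2*((-2*x) + 6)) - 8 = 16] -8 is outermost — add 8 both sides. So sub: 2*((-2*x) + 6) = 24.
Step 3. [2*((-2*x) + 6) = 24] 2 out front; divide by 2 ⇒ div: (-2*x) + 6 = 12.
Step 4. [(-2*x) + 6 = 12] -2 divides every term; factor it out. So factor: x - 3 = -6.
Step 5. [x - 3 = -6] peel the -3: add 3 from each side ⇒ sub: x = -3.

Answer: x ∈ {-3}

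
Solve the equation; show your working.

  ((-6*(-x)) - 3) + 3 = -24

Step 1. [((-6*(-x)) - 3) + 3 = -24] subtract 3: x sits inside (… + 3), so sub: (-6*(-x)) - 3 = -27.
Step 2. [(-6*(-x)) - 3 = -27] peel the -3: add 3 from each side. So sub: -6*(-x) = -24.
Step 3. [-6*(-x) = -24] leading coefficient -6: divide by -6. So div: -x = 4.
Step 4. [-x = 4] leading − — multiply by −1 ⇒ neg: x = -4.

Answer: x ∈ {-4}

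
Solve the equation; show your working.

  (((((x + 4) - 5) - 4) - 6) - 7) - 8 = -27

Step 1. [(((((x + 4) - 5) - 4) - 6) - 7) - 8 = -27] 8 comes off first (add 8), so sub: ((((x + 4) - 5) - 4) - 6) - 7 = -19.
Step 2. [((((x + 4) - 5) - 4) - 6) - 7 = -19] peel the -7: add 7 from each side. So sub: (((x + 4) - 5) - 4) - 6 = -12.
Step 3. [(((x + 4) - 5) - 4) - 6 = -12] -6 is outermost — add 6 both sides ⇒ sub: ((x + 4) - 5) - 4 = -6.
Step 4. [((x + 4) - 5) - 4 = -6] 4 comes off first (add 4). So sub: (x + 4) - 5 = -2.
Step 5. [(x + 4) - 5 = -2] peel the -5: add 5 from each side, so sub: x + 4 = 3.
Step 6. [x + 4 = 3] 4 comes off first (subtract 4), so sub: x = -1.

Answer: x ∈ {-1}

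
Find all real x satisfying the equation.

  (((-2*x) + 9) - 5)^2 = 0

Step 1. [(((-2*x) + 9) - 5)^2 = 0] √ both sides: 0 ≥ 0 gives two branches ⇒ sqrt: ((-2*x) + 9) - 5 = 0.
Step 2. [((-2*x) + 9) - 5 = 0] add 5: x sits inside (… - 5). So sub: (-2*x) + 9 = 5.
Step 3. [(-2*x) + 9 = 5] the outer +9 inverts by subtracting 9. So sub: -2*x = -4.
Step 4. [-2*x = -4] leading coefficient -2: divide by -2, so div: x = 2.

Answer: x ∈ {2}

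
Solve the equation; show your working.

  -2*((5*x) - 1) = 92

Step 1. [-2*((5*x) - 1) = 92] LHS = -2·(…); ÷-2 both sides, so div: (5*x) - 1 = -46.
Step 2. [(5*x) - 1 = -46] peel the -1: add 1 from each side ⇒ sub: 5*x = -45.
Step 3. [5*x = -45] divide by the outer 5. So div: x = -9.

Answer: x ∈ {-9}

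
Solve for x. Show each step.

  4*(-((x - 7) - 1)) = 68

Step 1. [4*(-((x - 7) - 1)) = 68] leading coefficient 4: divide by 4. So div: -((x - 7) - 1) = 17.
Step 2. [-((x - 7) - 1) = 17] leading − — multiply by −1. So neg: (x - 7) - 1 = -17.
Step 3. [(x - 7) - 1 = -17] -1 is outermost — add 1 both sides, so sub: x - 7 = -16.
Step 4. [x - 7 = -16] -7 is outermost — add 7 both sides, so sub: x = -9.

Answer: x ∈ {-9}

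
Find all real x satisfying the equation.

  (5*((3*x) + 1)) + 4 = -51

Step 1. [(5*((3*x) + 1)) + 4 = -51] subtract 4: x sits inside (… + 4), so sub: 5*((3*x) + 1) = -55.
Step 2. [5*((3*x) + 1) = -55] divide by the outer 5, so div: (3*x) + 1 = -11.
Step 3. [(3*x) + 1 = -11] subtract 1: x sits inside (… + 1), so sub: 3*x = -12.
Step 4. [3*x = -12] LHS = 3·(…); ÷3 both sides ⇒ div: x = -4.

Answer: x ∈ {-4}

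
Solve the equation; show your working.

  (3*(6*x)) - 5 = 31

Step 1. [(3*(6*x)) - 5 = 31] the outer -5 inverts by adding 5 ⇒ sub: 3*(6*x) = 36.
Step 2. [3*(6*x) = 36] leading coefficient 3: divide by 3. So div: 6*x = 12.
Step 3. [6*x = 12] leading coefficient 6: divide by 6 ⇒ div: x = 2.

Answer: x ∈ {2}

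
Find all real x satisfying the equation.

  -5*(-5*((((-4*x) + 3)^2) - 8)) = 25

Step 1. [-5*(-5*((((-4*x) + 3)^2) - 8)) = 25] divide by the outer -5. So div: -5*((((-4*x) + 3)^2) - 8) = -5.
Step 2. [-5*((((-4*x) + 3)^2) - 8) = -5] -5·(inner) — divide through by -5, so div: (((-4*x) + 3)^2) - 8 = 1.
Step 3. [(((-4*x) + 3)^2) - 8 = 1] 8 comes off first (add 8). So sub: ((-4*x) + 3)^2 = 9.
Step 4. [((-4*x) + 3)^2 = 9] 9 ≥ 0, LHS is (·)² — take ±√ ⇒ sqrt: (-4*x) + 3 = 3 or -3.
Step 5. [(-4*x) + 3 = 3 or -3] 3 comes off first (subtract 3). So sub: -4*x = 0 or -6.
Step 6. [-4*x = 0 or -6] LHS = -4·(…); ÷-4 both sides, so div: x = 0 or 3/2.

Answer: x ∈ {0, 3/2}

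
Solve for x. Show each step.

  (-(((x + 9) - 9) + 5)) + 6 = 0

Step 1. [(-(((x + 9) - 9) + 5)) + 6 = 0] the outer +6 inverts by subtracting 6, so sub: -(((x + 9) - 9) + 5) = -6.
Step 2. [-(((x + 9) - 9) + 5) = -6] leading − — multiply by −1, so neg: ((x + 9) - 9) + 5 = 6.
Step 3. [((x + 9) - 9) + 5 = 6] 5 comes off first (subtract 5), so sub: (x + 9) - 9 = 1.
Step 4. [(x + 9) - 9 = 1] add 9: x sits inside (… - 9) ⇒ sub: x + 9 = 10.
Step 5. [x + 9 = 10] the outer +9 inverts by subtracting 9. So sub: x = 1.

Answer: x ∈ {1}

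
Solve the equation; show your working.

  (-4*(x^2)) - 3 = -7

Step 1. [(-4*(x^2)) - 3 = -7] 3 comes off first (add 3). So sub: -4*(x^2) = -4.
Step 2. [-4*(x^2) = -4] LHS = -4·(…); ÷-4 both sides, so div: x^2 = 1.
Step 3. [x^2 = 1] √ both sides: 1 ≥ 0 gives two branches ⇒ sqrt: x = 1 or -1.

Answer: x ∈ {-1, 1}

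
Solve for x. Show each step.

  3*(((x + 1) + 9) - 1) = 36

Step 1. [3*(((x + 1) + 9) - 1) = 36] divide by the outer 3 ⇒ div: ((x + 1) + 9) - 1 = 12.
Step 2. [((x + 1) + 9) - 1 = 12] peel the -1: add 1 from each side, so sub: (x + 1) + 9 = 13.
Step 3. [(x + 1) + 9 = 13] peel the +9: subtract 9 from each side ⇒ sub: x + 1 = 4.
Step 4. [x + 1 = 4] subtract 1: x sits inside (… + 1), so sub: x = 3.

Answer: x ∈ {3}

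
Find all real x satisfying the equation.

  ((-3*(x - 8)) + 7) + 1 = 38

Step 1. [((-3*(x - 8)) + 7) + 1 = 38] the outer +1 inverts by subtracting 1, so sub: (-3*(x - 8)) + 7 = 37.
Step 2. [(-3*(x - 8)) + 7 = 37] subtract 7: x sits inside (… + 7). So sub: -3*(x - 8) = 30.
Step 3. [-3*(x - 8) = 30] divide by the outer -3. So div: x - 8 = -10.
Step 4. [x - 8 = -10] -8 is outermost — add 8 both sides ⇒ sub: x = -2.

Answer: x ∈ {-2}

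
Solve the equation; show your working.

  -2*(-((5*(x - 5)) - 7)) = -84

Step 1. [-2*(-((5*(x - 5)) - 7)) = -84] -2·(inner) — divide through by -2. So div: -((5*(x - 5)) - 7) = 42.
Step 2. [-((5*(x - 5)) - 7) = 42] flip signs both sides, so neg: (5*(x - 5)) - 7 = -42.
Step 3. [(5*(x - 5)) - 7 = -42] 7 comes off first (add 7), so sub: 5*(x - 5) = -35.
Step 4. [5*(x - 5) = -35] leading coefficient 5: divide by 5 ⇒ div: x - 5 = -7.
Step 5. [x - 5 = -7] -5 is outermost — add 5 both sides, so sub: x = -2.

Answer: x ∈ {-2}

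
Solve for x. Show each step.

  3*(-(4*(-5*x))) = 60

Step 1. [3*(-(4*(-5*x))) = 60] LHS = 3·(…); ÷3 both sides, so div: -(4*(-5*x)) = 20.
Step 2. [-(4*(-5*x)) = 20] flip signs both sides ⇒ neg: 4*(-5*x) = -20.
Step 3. [4*(-5*x) = -20] LHS = 4·(…); ÷4 both sides ⇒ div: -5*x = -5.
Step 4. [-5*x = -5] -5·(inner) — divide through by -5, so div: x = 1.

Answer: x ∈ {1}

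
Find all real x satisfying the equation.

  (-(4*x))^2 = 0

Step 1. [(-(4*x))^2 = 0] √ both sides: 0 ≥ 0 gives two branches, so sqrt: -(4*x) = 0.
Step 2. [-(4*x) = 0] flip signs both sides, so neg: 4*x = 0.
Step 3. [4*x = 0] 4 out front; divide by 4 ⇒ div: x = 0.

Answer: x ∈ {0}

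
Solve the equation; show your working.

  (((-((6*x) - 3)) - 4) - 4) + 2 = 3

Step 1. [(((-((6*x) - 3)) - 4) - 4) + 2 = 3] the outer +2 inverts by subtracting 2 ⇒ sub: ((-((6*x) - 3)) - 4) - 4 = 1.
Step 2. [((-((6*x) - 3)) - 4) - 4 = 1] add 4: x sits inside (… - 4). So sub: (-((6*x) - 3)) - 4 = 5.
Step 3. [(-((6*x) - 3)) - 4 = 5] peel the -4: add 4 from each side, so sub: -((6*x) - 3) = 9.
Step 4. [-((6*x) - 3) = 9] leading − — multiply by −1, so neg: (6*x) - 3 = -9.
Step 5. [(6*x) - 3 = -9] peel the -3: add 3 from each side ⇒ sub: 6*x = -6.
Step 6. [6*x = -6] 6 out front; divide by 6 ⇒ div: x = -1.

Answer: x ∈ {-1}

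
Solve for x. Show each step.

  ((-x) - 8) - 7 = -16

Step 1. [((-x) - 8) - 7 = -16] the outer -7 inverts by adding 7. So sub: (-x) - 8 = -9.
Step 2. [(-x) - 8 = -9] 8 comes off first (add 8), so sub: -x = -1.
Step 3. [-x = -1] flip signs both sides ⇒ neg: x = 1.

Answer: x ∈ {1}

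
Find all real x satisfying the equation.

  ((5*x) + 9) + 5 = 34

Step 1. [((5*x) + 9) + 5 = 34] +5 is outermost — subtract 5 both sides. So sub: (5*x) + 9 = 29.
Step 2. [(5*x) + 9 = 29] 9 comes off first (subtract 9) ⇒ sub: 5*x = 20.
Step 3. [5*x = 20] LHS = 5·(…); ÷5 both sides, so div: x = 4.

Answer: x ∈ {4}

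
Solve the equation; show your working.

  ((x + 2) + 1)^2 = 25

Step 1. [((x + 2) + 1)^2 = 25] √ both sides: 25 ≥ 0 gives two branches ⇒ sqrt: (x + 2) + 1 = 5 or -5.
Step 2. [(x + 2) + 1 = 5 or -5] +1 is outermost — subtract 1 both sides ⇒ sub: x + 2 = 4 or -6.
Step 3. [x + 2 = 4 or -6] 2 comes off first (subtract 2), so sub: x = 2 or -8.

Answer: x ∈ {-8, 2}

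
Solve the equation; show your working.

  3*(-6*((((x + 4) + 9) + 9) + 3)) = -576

Step 1. [3*(-6*((((x + 4) + 9) + 9) + 3)) = -576] divide by the outer 3. So div: -6*((((x + 4) + 9) + 9) + 3) = -192.
Step 2. [-6*((((x + 4) + 9) + 9) + 3) = -192] leading coefficient -6: divide by -6, so div: (((x + 4) + 9) + 9) + 3 = 32.
Step 3. [(((x + 4) + 9) + 9) + 3 = 32] +3 is outermost — subtract 3 both sides. So sub: ((x + 4) + 9) + 9 = 29.
Step 4. [((x + 4) + 9) + 9 = 29] subtract 9: x sits inside (… + 9) ⇒ sub: (x + 4) + 9 = 20.
Step 5. [(x + 4) + 9 = 20] 9 comes off first (subtract 9), so sub: x + 4 = 11.
Step 6. [x + 4 = 11] the outer +4 inverts by subtracting 4 ⇒ sub: x = 7.

Answer: x ∈ {7}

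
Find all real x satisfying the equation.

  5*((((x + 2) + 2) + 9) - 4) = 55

Step 1. [5*((((x + 2) + 2) + 9) - 4) = 55] 5·(inner) — divide through by 5. So div: (((x + 2) + 2) + 9) - 4 = 11.
Step 2. [(((x + 2) + 2) + 9) - 4 = 11] the outer -4 inverts by adding 4. So sub: ((x + 2) + 2) + 9 = 15.
Step 3. [((x + 2) + 2) + 9 = 15] the outer +9 inverts by subtracting 9, so sub: (x + 2) + 2 = 6.
Step 4. [(x + 2) + 2 = 6] subtract 2: x sits inside (… + 2). So sub: x + 2 = 4.
Step 5. [x + 2 = 4] +2 is outermost — subtract 2 both sides. So sub: x = 2.

Answer: x ∈ {2}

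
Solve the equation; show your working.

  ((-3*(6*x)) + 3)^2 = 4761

Step 1. [((-3*(6*x)) + 3)^2 = 4761] LHS squared, RHS 4761 ≥ 0: apply √ (±) ⇒ sqrt: (-3*(6*x)) + 3 = 69 or -69.
Step 2. [(-3*(6*x)) + 3 = 69 or -69] peel the +3: subtract 3 from each side, so sub: -3*(6*x) = 66 or -72.
Step 3. [-3*(6*x) = 66 or -72] -3·(inner) — divide through by -3. So div: 6*x = -22 or 24.
Step 4. [6*x = -22 or 24] divide by the outer 6 ⇒ div: x = -11/3 or 4.

Answer: x ∈ {-11/3, 4}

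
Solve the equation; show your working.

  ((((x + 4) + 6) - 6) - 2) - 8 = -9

Step 1. [((((x + 4) + 6) - 6) - 2) - 8 = -9] the outer -8 inverts by adding 8 ⇒ sub: (((x + 4) + 6) - 6) - 2 = -1.
Step 2. [(((x + 4) + 6) - 6) - 2 = -1] -2 is outermost — add 2 both sides ⇒ sub: ((x + 4) + 6) - 6 = 1.
Step 3. [((x + 4) + 6) - 6 = 1] add 6: x sits inside (… - 6), so sub: (x + 4) + 6 = 7.
Step 4. [(x + 4) + 6 = 7] 6 comes off first (subtract 6) ⇒ sub: x + 4 = 1.
Step 5. [x + 4 = 1] subtract 4: x sits inside (… + 4). So sub: x = -3.

Answer: x ∈ {-3}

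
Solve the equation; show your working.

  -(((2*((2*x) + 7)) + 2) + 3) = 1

Step 1. [-(((2*((2*x) + 7)) + 2) + 3) = 1] LHS negated; negate both sides ⇒ neg: ((2*((2*x) + 7)) + 2) + 3 = -1.
Step 2. [((2*((2*x) + 7)) + 2) + 3 = -1] subtract 3: x sits inside (… + 3) ⇒ sub: (2*((2*x) + 7)) + 2 = -4.
Step 3. [(2*((2*x) + 7)) + 2 = -4] subtract 2: x sits inside (… + 2). So sub: 2*((2*x) + 7) = -6.
Step 4. [2*((2*x) + 7) = -6] leading coefficient 2: divide by 2 ⇒ div: (2*x) + 7 = -3.
Step 5. [(2*x) + 7 = -3] 7 comes off first (subtract 7), so sub: 2*x = -10.
Step 6. [2*x = -10] 2·(inner) — divide through by 2, so div: x = -5.

Answer: x ∈ {-5}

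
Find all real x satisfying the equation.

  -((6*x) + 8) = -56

Step 1. [-((6*x) + 8) = -56] flip signs both sides. So neg: (6*x) + 8 = 56.
Step 2. [(6*x) + 8 = 56] 8 comes off first (subtract 8) ⇒ sub: 6*x = 48.
Step 3. [6*x = 48] leading coefficient 6: divide by 6. So div: x = 8.

Answer: x ∈ {8}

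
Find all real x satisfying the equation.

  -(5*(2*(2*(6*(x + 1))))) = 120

Step 1. [-(5*(2*(2*(6*(x + 1))))) = 120] leading − — multiply by −1 ⇒ neg: 5*(2*(2*(6*(x + 1)))) = -120.
Step 2. [5*(2*(2*(6*(x + 1)))) = -120] divide by the outer 5 ⇒ div: 2*(2*(6*(x + 1))) = -24.
Step 3. [2*(2*(6*(x + 1))) = -24] LHS = 2·(…); ÷2 both sides, so div: 2*(6*(x + 1)) = -12.
Step 4. [2*(6*(x + 1)) = -12] divide by the outer 2. So div: 6*(x + 1) = -6.
Step 5. [6*(x + 1) = -6] divide by the outer 6, so div: x + 1 = -1.
Step 6. [x + 1 = -1] +1 is outermost — subtract 1 both sides. So sub: x = -2.

Answer: x ∈ {-2}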